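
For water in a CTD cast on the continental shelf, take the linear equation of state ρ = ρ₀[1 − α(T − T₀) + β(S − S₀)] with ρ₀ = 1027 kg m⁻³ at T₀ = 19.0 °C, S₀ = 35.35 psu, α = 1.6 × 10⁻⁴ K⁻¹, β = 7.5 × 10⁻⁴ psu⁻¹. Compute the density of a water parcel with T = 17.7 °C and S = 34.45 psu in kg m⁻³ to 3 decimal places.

1026.520 kg m⁻³

T − T₀ = -1.3 K, S − S₀ = -0.90 psu.
Bracket = 1 − α·(-1.3) + β·(-0.90) = 1 + (-4.67 × 10⁻⁴) = 0.9995330.
ρ = 1027 × 0.9995330 = 1026.520 kg m⁻³.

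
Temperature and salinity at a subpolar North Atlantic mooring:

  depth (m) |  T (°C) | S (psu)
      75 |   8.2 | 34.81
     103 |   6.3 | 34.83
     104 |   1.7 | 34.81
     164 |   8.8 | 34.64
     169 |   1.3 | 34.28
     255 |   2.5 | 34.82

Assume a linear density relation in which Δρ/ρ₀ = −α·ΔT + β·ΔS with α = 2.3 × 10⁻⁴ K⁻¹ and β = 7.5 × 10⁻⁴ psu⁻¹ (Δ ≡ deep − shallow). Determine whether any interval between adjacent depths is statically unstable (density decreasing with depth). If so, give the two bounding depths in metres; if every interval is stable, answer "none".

104–164 m

Evaluate Δρ/ρ₀ = −αΔT + βΔS across each adjacent pair:
  75–103 m: −αΔT+βΔS = −(2.3 × 10⁻⁴)(-1.9)+(7.5 × 10⁻⁴)(+0.02) = 4.5 × 10⁻⁴ → stable
  103–104 m: −αΔT+βΔS = −(2.3 × 10⁻⁴)(-4.6)+(7.5 × 10⁻⁴)(-0.02) = 1.0 × 10⁻³ → stable
  104–164 m: −αΔT+βΔS = −(2.3 × 10⁻⁴)(+7.1)+(7.5 × 10⁻⁴)(-0.17) = -1.8 × 10⁻³ → UNSTABLE
  164–169 m: −αΔT+βΔS = −(2.3 × 10⁻⁴)(-7.5)+(7.5 × 10⁻⁴)(-0.36) = 1.5 × 10⁻³ → stable
  169–255 m: −αΔT+βΔS = −(2.3 × 10⁻⁴)(+1.2)+(7.5 × 10⁻⁴)(+0.54) = 1.3 × 10⁻⁴ → stable
The 104–164 m interval has Δρ < 0: lighter water underlies denser water.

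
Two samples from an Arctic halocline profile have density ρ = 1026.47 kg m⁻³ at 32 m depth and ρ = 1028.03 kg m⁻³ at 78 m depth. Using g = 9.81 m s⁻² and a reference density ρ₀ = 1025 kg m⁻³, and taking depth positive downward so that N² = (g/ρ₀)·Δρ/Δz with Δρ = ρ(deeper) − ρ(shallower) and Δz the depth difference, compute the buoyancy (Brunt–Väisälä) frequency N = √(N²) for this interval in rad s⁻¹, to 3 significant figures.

0.0180 rad s⁻¹

Δρ = 1028.03 − 1026.47 = 1.56 kg m⁻³ over Δz = 78 − 32 = 46 m.
N² = (9.81/1025) × (1.56/46) = 3.2457 × 10⁻⁴ s⁻².
N = √(3.2457 × 10⁻⁴) = 0.018016 rad s⁻¹ ≈ 0.0180 rad s⁻¹.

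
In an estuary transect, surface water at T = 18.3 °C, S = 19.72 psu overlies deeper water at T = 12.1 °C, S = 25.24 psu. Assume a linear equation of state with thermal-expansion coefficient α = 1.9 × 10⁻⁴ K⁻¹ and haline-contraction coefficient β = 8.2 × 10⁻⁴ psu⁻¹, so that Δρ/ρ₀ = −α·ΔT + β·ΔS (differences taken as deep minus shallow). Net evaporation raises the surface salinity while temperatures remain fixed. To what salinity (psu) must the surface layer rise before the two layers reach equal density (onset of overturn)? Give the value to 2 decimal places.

Neutral buoyancy requires −α(T_deep − T_surf) + β(S_deep − S_surf′) = 0.
S_surf′ = S_deep − (α/β)·ΔT = 25.24 − (1.9 × 10⁻⁴/8.2 × 10⁻⁴)·(-6.2) = 26.6766 psu.
Increase required: 26.6766 − 19.72 = 6.9566 psu.

26.68 psu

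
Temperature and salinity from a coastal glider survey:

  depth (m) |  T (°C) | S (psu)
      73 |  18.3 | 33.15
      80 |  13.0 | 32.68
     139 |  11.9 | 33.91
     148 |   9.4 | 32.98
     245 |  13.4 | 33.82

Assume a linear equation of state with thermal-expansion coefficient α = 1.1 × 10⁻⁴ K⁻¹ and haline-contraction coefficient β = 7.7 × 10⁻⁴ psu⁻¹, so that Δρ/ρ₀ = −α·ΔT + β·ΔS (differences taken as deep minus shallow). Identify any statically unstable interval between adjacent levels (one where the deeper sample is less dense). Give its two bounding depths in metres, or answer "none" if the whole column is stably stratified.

139–148 m

Evaluate Δρ/ρ₀ = −αΔT + βΔS across each adjacent pair:
  73–80 m: −αΔT+βΔS = −(1.1 × 10⁻⁴)(-5.3)+(7.7 × 10⁻⁴)(-0.47) = 2.2 × 10⁻⁴ → stable
  80–139 m: −αΔT+βΔS = −(1.1 × 10⁻⁴)(-1.1)+(7.7 × 10⁻⁴)(+1.23) = 1.1 × 10⁻³ → stable
  139–148 m: −αΔT+βΔS = −(1.1 × 10⁻⁴)(-2.5)+(7.7 × 10⁻⁴)(-0.93) = -4.4 × 10⁻⁴ → UNSTABLE
  148–245 m: −αΔT+βΔS = −(1.1 × 10⁻⁴)(+4.0)+(7.7 × 10⁻⁴)(+0.84) = 2.1 × 10⁻⁴ → stable
The 139–148 m interval has Δρ < 0: lighter water underlies denser water.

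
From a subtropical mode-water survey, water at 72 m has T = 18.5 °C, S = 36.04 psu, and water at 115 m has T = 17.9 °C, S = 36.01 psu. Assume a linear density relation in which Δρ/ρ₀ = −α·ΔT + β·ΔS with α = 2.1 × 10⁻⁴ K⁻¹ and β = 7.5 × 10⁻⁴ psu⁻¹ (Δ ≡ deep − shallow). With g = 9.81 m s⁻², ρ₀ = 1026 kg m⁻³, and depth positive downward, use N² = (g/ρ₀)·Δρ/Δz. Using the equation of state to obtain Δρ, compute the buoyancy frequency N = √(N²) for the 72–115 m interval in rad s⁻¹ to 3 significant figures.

ΔT = -0.6 K, ΔS = -0.03 psu (deep − shallow).
Δρ/ρ₀ = −αΔT + βΔS = 1.26 × 10⁻⁴ − 2.25 × 10⁻⁵ = 1.035 × 10⁻⁴, so Δρ ≈ 0.1062 kg m⁻³.
N² = (g/ρ₀)·Δρ/Δz = g·(Δρ/ρ₀)/Δz = 9.81 × 1.035 × 10⁻⁴ / 43 = 2.3612 × 10⁻⁵ s⁻².
N = √(2.3612 × 10⁻⁵) = 4.8592 × 10⁻³ rad s⁻¹ ≈ 4.86 × 10⁻³ rad s⁻¹.

4.86 × 10⁻³ rad s⁻¹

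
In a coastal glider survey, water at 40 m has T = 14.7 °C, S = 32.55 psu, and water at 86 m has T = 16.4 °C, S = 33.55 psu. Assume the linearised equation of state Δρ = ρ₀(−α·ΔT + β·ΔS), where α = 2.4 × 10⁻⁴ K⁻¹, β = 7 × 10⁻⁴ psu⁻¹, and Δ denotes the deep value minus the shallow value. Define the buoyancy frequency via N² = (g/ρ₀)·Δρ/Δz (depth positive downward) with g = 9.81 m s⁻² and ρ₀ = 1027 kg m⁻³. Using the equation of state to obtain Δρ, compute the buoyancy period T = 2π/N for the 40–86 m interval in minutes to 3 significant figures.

13.3 min

ΔT = +1.7 K, ΔS = +1.00 psu (deep − shallow).
Δρ/ρ₀ = −αΔT + βΔS = -4.08 × 10⁻⁴ + 7.00 × 10⁻⁴ = 2.92 × 10⁻⁴, so Δρ ≈ 0.2999 kg m⁻³.
N² = (g/ρ₀)·Δρ/Δz = g·(Δρ/ρ₀)/Δz = 9.81 × 2.92 × 10⁻⁴ / 46 = 6.2272 × 10⁻⁵ s⁻².
N = √(6.2272 × 10⁻⁵) = 7.8913 × 10⁻³ rad s⁻¹ → T = 2π/N = 796.22 s = 13.270 min ≈ 13.3 min.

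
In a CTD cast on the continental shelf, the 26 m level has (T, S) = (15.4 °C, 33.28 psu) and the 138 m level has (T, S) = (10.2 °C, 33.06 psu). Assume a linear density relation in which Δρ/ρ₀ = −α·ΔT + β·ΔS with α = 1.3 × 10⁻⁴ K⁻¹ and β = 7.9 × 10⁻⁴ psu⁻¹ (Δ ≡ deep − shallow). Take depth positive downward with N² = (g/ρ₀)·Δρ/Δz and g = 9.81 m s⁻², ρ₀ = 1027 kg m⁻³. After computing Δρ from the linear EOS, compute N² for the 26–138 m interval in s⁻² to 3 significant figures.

4.40 × 10⁻⁵ s⁻²

ΔT = -5.2 K, ΔS = -0.22 psu (deep − shallow).
Δρ/ρ₀ = −αΔT + βΔS = 6.76 × 10⁻⁴ − 1.738 × 10⁻⁴ = 5.022 × 10⁻⁴, so Δρ ≈ 0.5158 kg m⁻³.
N² = (g/ρ₀)·Δρ/Δz = g·(Δρ/ρ₀)/Δz = 9.81 × 5.022 × 10⁻⁴ / 112 = 4.3987 × 10⁻⁵ s⁻² ≈ 4.40 × 10⁻⁵ s⁻².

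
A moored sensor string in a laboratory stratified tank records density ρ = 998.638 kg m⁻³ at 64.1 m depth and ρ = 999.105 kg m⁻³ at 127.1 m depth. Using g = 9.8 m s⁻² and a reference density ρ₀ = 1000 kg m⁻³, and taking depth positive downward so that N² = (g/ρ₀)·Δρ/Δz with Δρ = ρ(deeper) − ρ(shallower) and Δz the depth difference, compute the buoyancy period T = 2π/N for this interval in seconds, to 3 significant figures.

737 s

Δρ = 999.105 − 998.638 = 0.467 kg m⁻³ over Δz = 127.1 − 64.1 = 63 m.
N² = (9.8/1000) × (0.467/63) = 7.2644 × 10⁻⁵ s⁻².
N = √(7.2644 × 10⁻⁵) = 8.5231 × 10⁻³ rad s⁻¹, so T = 2π/N = 737.19 s ≈ 737 s.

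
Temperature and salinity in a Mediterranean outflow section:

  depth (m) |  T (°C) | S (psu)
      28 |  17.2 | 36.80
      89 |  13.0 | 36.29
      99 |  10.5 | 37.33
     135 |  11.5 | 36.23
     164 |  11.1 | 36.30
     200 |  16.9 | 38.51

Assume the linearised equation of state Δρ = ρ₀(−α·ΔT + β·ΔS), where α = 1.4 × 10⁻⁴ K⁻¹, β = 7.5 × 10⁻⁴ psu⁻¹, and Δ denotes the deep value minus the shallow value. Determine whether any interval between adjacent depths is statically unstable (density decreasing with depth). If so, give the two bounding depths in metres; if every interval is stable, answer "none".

99–135 m

Evaluate Δρ/ρ₀ = −αΔT + βΔS across each adjacent pair:
  28–89 m: −αΔT+βΔS = −(1.4 × 10⁻⁴)(-4.2)+(7.5 × 10⁻⁴)(-0.51) = 2.1 × 10⁻⁴ → stable
  89–99 m: −αΔT+βΔS = −(1.4 × 10⁻⁴)(-2.5)+(7.5 × 10⁻⁴)(+1.04) = 1.1 × 10⁻³ → stable
  99–135 m: −αΔT+βΔS = −(1.4 × 10⁻⁴)(+1.0)+(7.5 × 10⁻⁴)(-1.10) = -9.7 × 10⁻⁴ → UNSTABLE
  135–164 m: −αΔT+βΔS = −(1.4 × 10⁻⁴)(-0.4)+(7.5 × 10⁻⁴)(+0.07) = 1.1 × 10⁻⁴ → stable
  164–200 m: −αΔT+βΔS = −(1.4 × 10⁻⁴)(+5.8)+(7.5 × 10⁻⁴)(+2.21) = 8.5 × 10⁻⁴ → stable
The 99–135 m interval has Δρ < 0: lighter water underlies denser water.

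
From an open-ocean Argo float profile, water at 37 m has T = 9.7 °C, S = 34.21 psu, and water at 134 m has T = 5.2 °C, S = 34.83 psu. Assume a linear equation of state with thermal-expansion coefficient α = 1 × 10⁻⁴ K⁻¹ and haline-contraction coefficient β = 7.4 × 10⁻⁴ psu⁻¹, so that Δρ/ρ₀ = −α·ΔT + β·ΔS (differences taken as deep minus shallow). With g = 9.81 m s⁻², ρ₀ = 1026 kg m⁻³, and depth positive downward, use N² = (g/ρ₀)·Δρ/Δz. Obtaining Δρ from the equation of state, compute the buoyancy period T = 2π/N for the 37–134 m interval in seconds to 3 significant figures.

ΔT = -4.5 K, ΔS = +0.62 psu (deep − shallow).
Δρ/ρ₀ = −αΔT + βΔS = 4.50 × 10⁻⁴ + 4.588 × 10⁻⁴ = 9.088 × 10⁻⁴, so Δρ ≈ 0.9324 kg m⁻³.
N² = (g/ρ₀)·Δρ/Δz = g·(Δρ/ρ₀)/Δz = 9.81 × 9.088 × 10⁻⁴ / 97 = 9.1911 × 10⁻⁵ s⁻².
N = √(9.1911 × 10⁻⁵) = 9.5870 × 10⁻³ rad s⁻¹ → T = 2π/N = 655.39 s ≈ 655 s.

655 s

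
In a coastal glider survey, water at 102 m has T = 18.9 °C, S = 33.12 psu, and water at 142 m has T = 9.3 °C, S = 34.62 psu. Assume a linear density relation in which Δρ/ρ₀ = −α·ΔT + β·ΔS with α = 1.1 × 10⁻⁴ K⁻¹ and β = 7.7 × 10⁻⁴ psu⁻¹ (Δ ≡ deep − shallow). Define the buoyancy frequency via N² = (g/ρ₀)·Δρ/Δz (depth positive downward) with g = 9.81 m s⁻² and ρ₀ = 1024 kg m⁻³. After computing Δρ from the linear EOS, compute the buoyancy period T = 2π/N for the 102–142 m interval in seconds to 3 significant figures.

270 s

ΔT = -9.6 K, ΔS = +1.50 psu (deep − shallow).
Δρ/ρ₀ = −αΔT + βΔS = 1.056 × 10⁻³ + 1.155 × 10⁻³ = 2.211 × 10⁻³, so Δρ ≈ 2.264 kg m⁻³.
N² = (g/ρ₀)·Δρ/Δz = g·(Δρ/ρ₀)/Δz = 9.81 × 2.211 × 10⁻³ / 40 = 5.4225 × 10⁻⁴ s⁻².
N = √(5.4225 × 10⁻⁴) = 0.023286 rad s⁻¹ → T = 2π/N = 269.83 s ≈ 270 s.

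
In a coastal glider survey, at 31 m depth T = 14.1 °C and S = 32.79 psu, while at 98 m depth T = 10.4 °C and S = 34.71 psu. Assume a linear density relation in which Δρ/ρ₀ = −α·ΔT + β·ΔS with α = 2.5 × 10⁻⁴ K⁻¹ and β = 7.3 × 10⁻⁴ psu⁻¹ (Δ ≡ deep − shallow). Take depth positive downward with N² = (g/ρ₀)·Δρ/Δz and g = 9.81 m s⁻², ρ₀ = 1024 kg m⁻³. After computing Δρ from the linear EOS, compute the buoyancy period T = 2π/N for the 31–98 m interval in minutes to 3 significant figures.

ΔT = -3.7 K, ΔS = +1.92 psu (deep − shallow).
Δρ/ρ₀ = −αΔT + βΔS = 9.25 × 10⁻⁴ + 1.4016 × 10⁻³ = 2.3266 × 10⁻³, so Δρ ≈ 2.382 kg m⁻³.
N² = (g/ρ₀)·Δρ/Δz = g·(Δρ/ρ₀)/Δz = 9.81 × 2.3266 × 10⁻³ / 67 = 3.4066 × 10⁻⁴ s⁻².
N = √(3.4066 × 10⁻⁴) = 0.018457 rad s⁻¹ → T = 2π/N = 340.42 s = 5.6737 min ≈ 5.67 min.

5.67 min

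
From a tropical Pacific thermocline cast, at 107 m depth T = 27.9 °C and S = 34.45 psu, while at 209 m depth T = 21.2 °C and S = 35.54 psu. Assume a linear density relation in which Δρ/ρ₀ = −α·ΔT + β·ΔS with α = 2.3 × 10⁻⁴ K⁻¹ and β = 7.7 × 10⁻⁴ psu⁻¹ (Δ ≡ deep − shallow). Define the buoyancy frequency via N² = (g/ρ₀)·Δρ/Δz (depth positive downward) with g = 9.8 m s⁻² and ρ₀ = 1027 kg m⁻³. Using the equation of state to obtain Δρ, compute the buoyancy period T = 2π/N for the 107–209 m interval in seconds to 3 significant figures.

ΔT = -6.7 K, ΔS = +1.09 psu (deep − shallow).
Δρ/ρ₀ = −αΔT + βΔS = 1.541 × 10⁻³ + 8.393 × 10⁻⁴ = 2.3803 × 10⁻³, so Δρ ≈ 2.445 kg m⁻³.
N² = (g/ρ₀)·Δρ/Δz = g·(Δρ/ρ₀)/Δz = 9.8 × 2.3803 × 10⁻³ / 102 = 2.2870 × 10⁻⁴ s⁻².
N = √(2.2870 × 10⁻⁴) = 0.015123 rad s⁻¹ → T = 2π/N = 415.47 s ≈ 415 s.

415 s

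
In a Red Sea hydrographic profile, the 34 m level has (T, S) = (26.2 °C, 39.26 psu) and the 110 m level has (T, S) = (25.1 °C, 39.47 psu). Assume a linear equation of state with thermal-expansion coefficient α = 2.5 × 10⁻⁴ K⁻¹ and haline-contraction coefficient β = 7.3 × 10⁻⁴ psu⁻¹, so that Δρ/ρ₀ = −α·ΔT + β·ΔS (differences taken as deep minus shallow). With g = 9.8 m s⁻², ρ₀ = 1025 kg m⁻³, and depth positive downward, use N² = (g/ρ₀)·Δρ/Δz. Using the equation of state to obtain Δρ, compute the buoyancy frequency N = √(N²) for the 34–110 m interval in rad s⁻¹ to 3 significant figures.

7.43 × 10⁻³ rad s⁻¹

ΔT = -1.1 K, ΔS = +0.21 psu (deep − shallow).
Δρ/ρ₀ = −αΔT + βΔS = 2.75 × 10⁻⁴ + 1.533 × 10⁻⁴ = 4.283 × 10⁻⁴, so Δρ ≈ 0.4390 kg m⁻³.
N² = (g/ρ₀)·Δρ/Δz = g·(Δρ/ρ₀)/Δz = 9.8 × 4.283 × 10⁻⁴ / 76 = 5.5228 × 10⁻⁵ s⁻².
N = √(5.5228 × 10⁻⁵) = 7.4316 × 10⁻³ rad s⁻¹ ≈ 7.43 × 10⁻³ rad s⁻¹.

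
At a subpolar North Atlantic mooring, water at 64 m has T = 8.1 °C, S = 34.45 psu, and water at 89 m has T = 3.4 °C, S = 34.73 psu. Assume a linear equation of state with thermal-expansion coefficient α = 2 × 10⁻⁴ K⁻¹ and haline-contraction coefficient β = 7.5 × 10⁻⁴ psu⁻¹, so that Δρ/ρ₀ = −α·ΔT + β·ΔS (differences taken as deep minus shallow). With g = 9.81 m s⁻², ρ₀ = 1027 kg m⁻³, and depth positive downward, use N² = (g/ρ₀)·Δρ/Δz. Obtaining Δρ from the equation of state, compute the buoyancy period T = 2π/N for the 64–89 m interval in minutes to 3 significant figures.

ΔT = -4.7 K, ΔS = +0.28 psu (deep − shallow).
Δρ/ρ₀ = −αΔT + βΔS = 9.40 × 10⁻⁴ + 2.10 × 10⁻⁴ = 1.15 × 10⁻³, so Δρ ≈ 1.181 kg m⁻³.
N² = (g/ρ₀)·Δρ/Δz = g·(Δρ/ρ₀)/Δz = 9.81 × 1.15 × 10⁻³ / 25 = 4.5126 × 10⁻⁴ s⁻².
N = √(4.5126 × 10⁻⁴) = 0.021243 rad s⁻¹ → T = 2π/N = 295.78 s = 4.9297 min ≈ 4.93 min.

4.93 min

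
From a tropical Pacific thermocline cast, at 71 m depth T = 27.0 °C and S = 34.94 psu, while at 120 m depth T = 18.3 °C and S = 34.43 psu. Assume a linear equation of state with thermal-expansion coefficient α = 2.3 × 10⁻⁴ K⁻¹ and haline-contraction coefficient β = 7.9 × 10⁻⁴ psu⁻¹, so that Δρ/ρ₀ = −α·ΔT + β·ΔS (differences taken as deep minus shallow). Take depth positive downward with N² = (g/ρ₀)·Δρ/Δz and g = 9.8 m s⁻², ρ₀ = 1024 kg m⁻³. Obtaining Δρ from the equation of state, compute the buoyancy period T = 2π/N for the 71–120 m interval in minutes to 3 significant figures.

5.86 min

ΔT = -8.7 K, ΔS = -0.51 psu (deep − shallow).
Δρ/ρ₀ = −αΔT + βΔS = 2.001 × 10⁻³ − 4.029 × 10⁻⁴ = 1.5981 × 10⁻³, so Δρ ≈ 1.636 kg m⁻³.
N² = (g/ρ₀)·Δρ/Δz = g·(Δρ/ρ₀)/Δz = 9.8 × 1.5981 × 10⁻³ / 49 = 3.1962 × 10⁻⁴ s⁻².
N = √(3.1962 × 10⁻⁴) = 0.017878 rad s⁻¹ → T = 2π/N = 351.45 s = 5.8575 min ≈ 5.86 min.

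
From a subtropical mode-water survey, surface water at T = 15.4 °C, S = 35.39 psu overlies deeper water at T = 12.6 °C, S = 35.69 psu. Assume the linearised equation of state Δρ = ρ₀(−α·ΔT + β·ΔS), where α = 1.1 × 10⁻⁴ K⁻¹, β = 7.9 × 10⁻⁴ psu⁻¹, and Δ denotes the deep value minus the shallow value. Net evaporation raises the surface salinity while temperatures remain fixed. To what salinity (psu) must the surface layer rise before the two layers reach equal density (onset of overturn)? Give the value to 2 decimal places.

Neutral buoyancy requires −α(T_deep − T_surf) + β(S_deep − S_surf′) = 0.
S_surf′ = S_deep − (α/β)·ΔT = 35.69 − (1.1 × 10⁻⁴/7.9 × 10⁻⁴)·(-2.8) = 36.0799 psu.
Increase required: 36.0799 − 35.39 = 0.6899 psu.

36.08 psu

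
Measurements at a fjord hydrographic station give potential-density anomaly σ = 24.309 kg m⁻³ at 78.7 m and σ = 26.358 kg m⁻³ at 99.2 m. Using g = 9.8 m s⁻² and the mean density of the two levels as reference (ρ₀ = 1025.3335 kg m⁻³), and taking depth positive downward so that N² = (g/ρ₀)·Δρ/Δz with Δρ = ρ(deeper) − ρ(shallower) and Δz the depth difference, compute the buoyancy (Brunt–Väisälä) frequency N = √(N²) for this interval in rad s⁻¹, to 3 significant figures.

0.0309 rad s⁻¹

Δρ = 1026.358 − 1024.309 = 2.049 kg m⁻³ over Δz = 99.2 − 78.7 = 20.5 m.
N² = (9.8/1025.3335) × (2.049/20.5) = 9.5532 × 10⁻⁴ s⁻².
N = √(9.5532 × 10⁻⁴) = 0.030908 rad s⁻¹ ≈ 0.0309 rad s⁻¹.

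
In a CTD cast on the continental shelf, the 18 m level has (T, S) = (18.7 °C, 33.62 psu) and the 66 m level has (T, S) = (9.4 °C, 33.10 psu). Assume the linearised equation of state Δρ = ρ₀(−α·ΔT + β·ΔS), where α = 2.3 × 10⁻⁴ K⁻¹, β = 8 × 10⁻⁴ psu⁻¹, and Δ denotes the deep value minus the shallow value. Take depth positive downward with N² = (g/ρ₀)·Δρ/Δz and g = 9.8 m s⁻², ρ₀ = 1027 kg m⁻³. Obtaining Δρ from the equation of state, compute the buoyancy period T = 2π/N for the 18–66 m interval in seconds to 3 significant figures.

335 s

ΔT = -9.3 K, ΔS = -0.52 psu (deep − shallow).
Δρ/ρ₀ = −αΔT + βΔS = 2.139 × 10⁻³ − 4.16 × 10⁻⁴ = 1.723 × 10⁻³, so Δρ ≈ 1.770 kg m⁻³.
N² = (g/ρ₀)·Δρ/Δz = g·(Δρ/ρ₀)/Δz = 9.8 × 1.723 × 10⁻³ / 48 = 3.5178 × 10⁻⁴ s⁻².
N = √(3.5178 × 10⁻⁴) = 0.018756 rad s⁻¹ → T = 2π/N = 335.00 s ≈ 335 s.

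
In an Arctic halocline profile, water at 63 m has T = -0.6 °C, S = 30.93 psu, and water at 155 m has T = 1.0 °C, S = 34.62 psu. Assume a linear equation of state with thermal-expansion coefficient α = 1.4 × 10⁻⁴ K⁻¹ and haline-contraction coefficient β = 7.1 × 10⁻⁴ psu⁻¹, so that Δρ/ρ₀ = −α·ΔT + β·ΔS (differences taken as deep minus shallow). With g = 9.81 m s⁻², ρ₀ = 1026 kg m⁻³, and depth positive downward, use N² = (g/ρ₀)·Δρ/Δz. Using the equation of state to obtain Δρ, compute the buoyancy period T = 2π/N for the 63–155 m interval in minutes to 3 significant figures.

ΔT = +1.6 K, ΔS = +3.69 psu (deep − shallow).
Δρ/ρ₀ = −αΔT + βΔS = -2.24 × 10⁻⁴ + 2.6199 × 10⁻³ = 2.3959 × 10⁻³, so Δρ ≈ 2.458 kg m⁻³.
N² = (g/ρ₀)·Δρ/Δz = g·(Δρ/ρ₀)/Δz = 9.81 × 2.3959 × 10⁻³ / 92 = 2.5548 × 10⁻⁴ s⁻².
N = √(2.5548 × 10⁻⁴) = 0.015984 rad s⁻¹ → T = 2π/N = 393.09 s = 6.5515 min ≈ 6.55 min.

6.55 min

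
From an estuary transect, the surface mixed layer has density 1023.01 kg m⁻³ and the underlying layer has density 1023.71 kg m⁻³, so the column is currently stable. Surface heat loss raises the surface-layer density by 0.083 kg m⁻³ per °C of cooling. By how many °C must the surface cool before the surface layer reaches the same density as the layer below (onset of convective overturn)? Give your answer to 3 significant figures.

8.43 °C

Density deficit of the surface layer: 1023.71 − 1023.01 = 0.7 kg m⁻³.
Required change = 0.7 / 0.083 = 8.43 °C.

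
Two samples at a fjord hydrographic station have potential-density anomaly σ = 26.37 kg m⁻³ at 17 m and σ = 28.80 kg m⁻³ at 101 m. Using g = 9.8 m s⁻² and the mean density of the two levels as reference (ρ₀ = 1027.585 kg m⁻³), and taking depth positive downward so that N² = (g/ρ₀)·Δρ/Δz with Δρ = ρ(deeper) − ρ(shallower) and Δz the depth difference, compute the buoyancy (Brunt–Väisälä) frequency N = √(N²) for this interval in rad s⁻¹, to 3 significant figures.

0.0166 rad s⁻¹

Δρ = 1028.80 − 1026.37 = 2.43 kg m⁻³ over Δz = 101 − 17 = 84 m.
N² = (9.8/1027.585) × (2.43/84) = 2.7589 × 10⁻⁴ s⁻².
N = √(2.7589 × 10⁻⁴) = 0.016610 rad s⁻¹ ≈ 0.0166 rad s⁻¹.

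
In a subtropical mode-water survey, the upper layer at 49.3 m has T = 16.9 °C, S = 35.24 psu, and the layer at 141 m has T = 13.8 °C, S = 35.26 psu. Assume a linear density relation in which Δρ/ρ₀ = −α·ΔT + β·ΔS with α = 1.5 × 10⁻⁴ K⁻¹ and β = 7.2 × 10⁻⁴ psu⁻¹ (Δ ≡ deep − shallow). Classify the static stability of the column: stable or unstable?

ΔT = 13.8 − 16.9 = -3.1 K and ΔS = 35.26 − 35.24 = +0.02 psu (deep − shallow).
−αΔT = 4.65 × 10⁻⁴; βΔS = 1.44 × 10⁻⁵; sum Δρ/ρ₀ = 4.794 × 10⁻⁴.
Δρ/ρ₀ > 0, so Δρ > 0: deeper water is denser → statically stable.

stable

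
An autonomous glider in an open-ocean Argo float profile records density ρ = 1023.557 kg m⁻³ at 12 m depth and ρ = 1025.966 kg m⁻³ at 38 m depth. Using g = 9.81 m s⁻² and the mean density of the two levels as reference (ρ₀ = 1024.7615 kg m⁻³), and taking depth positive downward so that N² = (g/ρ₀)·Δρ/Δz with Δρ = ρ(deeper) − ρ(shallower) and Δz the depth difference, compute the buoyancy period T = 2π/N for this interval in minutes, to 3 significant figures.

3.52 min

Δρ = 1025.966 − 1023.557 = 2.409 kg m⁻³ over Δz = 38 − 12 = 26 m.
N² = (9.81/1024.7615) × (2.409/26) = 8.8697 × 10⁻⁴ s⁻².
N = √(8.8697 × 10⁻⁴) = 0.029782 rad s⁻¹, so T = 2π/N = 210.97 s = 3.5162 min ≈ 3.52 min.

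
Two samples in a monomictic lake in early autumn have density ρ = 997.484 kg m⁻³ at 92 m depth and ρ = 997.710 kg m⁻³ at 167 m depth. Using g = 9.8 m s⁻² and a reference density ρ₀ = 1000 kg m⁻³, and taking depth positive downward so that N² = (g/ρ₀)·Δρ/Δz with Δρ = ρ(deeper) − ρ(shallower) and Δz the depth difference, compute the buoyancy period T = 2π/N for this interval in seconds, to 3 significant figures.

1.16 × 10³ s

Δρ = 997.710 − 997.484 = 0.226 kg m⁻³ over Δz = 167 − 92 = 75 m.
N² = (9.8/1000) × (0.226/75) = 2.9531 × 10⁻⁵ s⁻².
N = √(2.9531 × 10⁻⁵) = 5.4342 × 10⁻³ rad s⁻¹, so T = 2π/N = 1.1562 × 10³ s ≈ 1.16 × 10³ s.
Since Δρ > 0 the layer is stably stratified.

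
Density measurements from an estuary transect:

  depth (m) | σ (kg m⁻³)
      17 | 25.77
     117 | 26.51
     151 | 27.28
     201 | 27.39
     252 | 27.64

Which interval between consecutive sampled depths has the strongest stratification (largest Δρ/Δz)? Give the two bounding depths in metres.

117–151 m

Compute the density gradient over each adjacent pair:
  17–117 m: Δρ/Δz = 0.74/100 = 7.4 × 10⁻³ kg m⁻⁴
  117–151 m: Δρ/Δz = 0.77/34 = 0.023 kg m⁻⁴
  151–201 m: Δρ/Δz = 0.11/50 = 2.2 × 10⁻³ kg m⁻⁴
  201–252 m: Δρ/Δz = 0.25/51 = 4.9 × 10⁻³ kg m⁻⁴
The largest gradient is in the 117–151 m interval — the pycnocline.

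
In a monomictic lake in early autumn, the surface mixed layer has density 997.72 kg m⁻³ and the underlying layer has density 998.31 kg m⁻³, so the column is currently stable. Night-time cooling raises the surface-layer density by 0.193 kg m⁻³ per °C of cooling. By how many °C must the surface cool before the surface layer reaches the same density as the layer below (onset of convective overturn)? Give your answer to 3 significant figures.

Density deficit of the surface layer: 998.31 − 997.72 = 0.59 kg m⁻³.
Required change = 0.59 / 0.193 = 3.06 °C.

3.06 °C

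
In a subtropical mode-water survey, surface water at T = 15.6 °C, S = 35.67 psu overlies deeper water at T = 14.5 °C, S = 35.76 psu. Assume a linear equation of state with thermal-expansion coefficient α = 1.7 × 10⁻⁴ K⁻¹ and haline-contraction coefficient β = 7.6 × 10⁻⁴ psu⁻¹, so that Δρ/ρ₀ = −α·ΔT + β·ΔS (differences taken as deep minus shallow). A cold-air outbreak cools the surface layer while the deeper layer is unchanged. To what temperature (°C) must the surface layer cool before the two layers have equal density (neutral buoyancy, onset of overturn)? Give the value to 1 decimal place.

Neutral buoyancy requires Δρ = 0, i.e. −α(T_deep − T_surf′) + β(S_deep − S_surf) = 0.
T_surf′ = T_deep − (β/α)·ΔS = 14.5 − (7.6 × 10⁻⁴/1.7 × 10⁻⁴)·(+0.09) = 14.098 °C.
Cooling required: 15.6 − (14.098) = 1.502 °C.

14.1 °C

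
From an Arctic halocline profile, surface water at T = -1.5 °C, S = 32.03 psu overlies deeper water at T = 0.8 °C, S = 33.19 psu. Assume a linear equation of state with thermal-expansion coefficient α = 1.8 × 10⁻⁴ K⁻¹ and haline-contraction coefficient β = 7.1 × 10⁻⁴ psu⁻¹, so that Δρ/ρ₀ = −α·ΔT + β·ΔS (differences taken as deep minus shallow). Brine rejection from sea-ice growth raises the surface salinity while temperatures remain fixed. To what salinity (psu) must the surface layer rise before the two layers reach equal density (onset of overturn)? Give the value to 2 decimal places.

32.61 psu

Neutral buoyancy requires −α(T_deep − T_surf) + β(S_deep − S_surf′) = 0.
S_surf′ = S_deep − (α/β)·ΔT = 33.19 − (1.8 × 10⁻⁴/7.1 × 10⁻⁴)·(+2.3) = 32.6069 psu.
Increase required: 32.6069 − 32.03 = 0.5769 psu.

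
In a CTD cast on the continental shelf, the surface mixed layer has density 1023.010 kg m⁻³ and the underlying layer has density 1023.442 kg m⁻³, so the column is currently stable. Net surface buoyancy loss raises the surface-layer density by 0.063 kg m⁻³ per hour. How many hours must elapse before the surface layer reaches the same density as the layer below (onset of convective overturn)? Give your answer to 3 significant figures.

Density deficit of the surface layer: 1023.442 − 1023.010 = 0.432 kg m⁻³.
Required change = 0.432 / 0.063 = 6.86 hours.

6.86 hours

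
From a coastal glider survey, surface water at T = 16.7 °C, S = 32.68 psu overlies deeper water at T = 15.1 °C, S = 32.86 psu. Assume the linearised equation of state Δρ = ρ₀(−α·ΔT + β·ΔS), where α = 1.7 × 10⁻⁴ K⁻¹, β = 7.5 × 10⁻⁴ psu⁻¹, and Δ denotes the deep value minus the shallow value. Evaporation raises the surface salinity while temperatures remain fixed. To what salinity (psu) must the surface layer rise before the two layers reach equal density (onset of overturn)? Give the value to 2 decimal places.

Neutral buoyancy requires −α(T_deep − T_surf) + β(S_deep − S_surf′) = 0.
S_surf′ = S_deep − (α/β)·ΔT = 32.86 − (1.7 × 10⁻⁴/7.5 × 10⁻⁴)·(-1.6) = 33.2227 psu.
Increase required: 33.2227 − 32.68 = 0.5427 psu.

33.22 psu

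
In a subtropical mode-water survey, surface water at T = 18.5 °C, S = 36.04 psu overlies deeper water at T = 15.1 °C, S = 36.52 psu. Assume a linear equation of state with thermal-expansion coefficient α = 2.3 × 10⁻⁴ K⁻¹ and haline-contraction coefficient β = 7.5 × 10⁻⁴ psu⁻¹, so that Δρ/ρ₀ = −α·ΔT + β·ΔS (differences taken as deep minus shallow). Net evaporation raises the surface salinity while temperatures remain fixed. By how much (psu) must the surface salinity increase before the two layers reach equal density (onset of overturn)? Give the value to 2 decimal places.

Neutral buoyancy requires −α(T_deep − T_surf) + β(S_deep − S_surf′) = 0.
S_surf′ = S_deep − (α/β)·ΔT = 36.52 − (2.3 × 10⁻⁴/7.5 × 10⁻⁴)·(-3.4) = 37.5627 psu.
Increase required: 37.5627 − 36.04 = 1.5227 psu.

1.52 psu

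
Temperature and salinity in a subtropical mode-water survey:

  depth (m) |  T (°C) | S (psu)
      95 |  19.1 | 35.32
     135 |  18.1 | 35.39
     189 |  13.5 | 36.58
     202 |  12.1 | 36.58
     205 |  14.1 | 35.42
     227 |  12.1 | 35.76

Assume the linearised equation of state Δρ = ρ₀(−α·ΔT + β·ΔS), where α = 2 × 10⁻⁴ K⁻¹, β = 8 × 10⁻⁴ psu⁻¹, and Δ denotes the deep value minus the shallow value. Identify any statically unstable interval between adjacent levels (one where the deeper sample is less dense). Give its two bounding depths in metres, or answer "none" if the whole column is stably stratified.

202–205 m

Evaluate Δρ/ρ₀ = −αΔT + βΔS across each adjacent pair:
  95–135 m: −αΔT+βΔS = −(2 × 10⁻⁴)(-1.0)+(8 × 10⁻⁴)(+0.07) = 2.6 × 10⁻⁴ → stable
  135–189 m: −αΔT+βΔS = −(2 × 10⁻⁴)(-4.6)+(8 × 10⁻⁴)(+1.19) = 1.9 × 10⁻³ → stable
  189–202 m: −αΔT+βΔS = −(2 × 10⁻⁴)(-1.4)+(8 × 10⁻⁴)(+0.00) = 2.8 × 10⁻⁴ → stable
  202–205 m: −αΔT+βΔS = −(2 × 10⁻⁴)(+2.0)+(8 × 10⁻⁴)(-1.16) = -1.3 × 10⁻³ → UNSTABLE
  205–227 m: −αΔT+βΔS = −(2 × 10⁻⁴)(-2.0)+(8 × 10⁻⁴)(+0.34) = 6.7 × 10⁻⁴ → stable
The 202–205 m interval has Δρ < 0: lighter water underlies denser water.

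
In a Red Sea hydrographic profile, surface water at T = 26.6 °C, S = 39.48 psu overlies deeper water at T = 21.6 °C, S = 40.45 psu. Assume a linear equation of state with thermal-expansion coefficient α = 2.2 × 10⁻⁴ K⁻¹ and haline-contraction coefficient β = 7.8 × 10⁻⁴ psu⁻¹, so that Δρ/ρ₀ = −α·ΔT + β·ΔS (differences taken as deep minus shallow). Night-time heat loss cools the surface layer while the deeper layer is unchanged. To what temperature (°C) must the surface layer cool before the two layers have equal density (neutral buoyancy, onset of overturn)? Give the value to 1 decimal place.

18.2 °C

Neutral buoyancy requires Δρ = 0, i.e. −α(T_deep − T_surf′) + β(S_deep − S_surf) = 0.
T_surf′ = T_deep − (β/α)·ΔS = 21.6 − (7.8 × 10⁻⁴/2.2 × 10⁻⁴)·(+0.97) = 18.161 °C.
Cooling required: 26.6 − (18.161) = 8.439 °C.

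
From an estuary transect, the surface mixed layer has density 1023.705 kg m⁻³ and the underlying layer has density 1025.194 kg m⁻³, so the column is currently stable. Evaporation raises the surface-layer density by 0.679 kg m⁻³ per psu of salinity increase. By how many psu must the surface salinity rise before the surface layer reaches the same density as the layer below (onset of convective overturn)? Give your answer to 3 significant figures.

Density deficit of the surface layer: 1025.194 − 1023.705 = 1.489 kg m⁻³.
Required change = 1.489 / 0.679 = 2.19 psu.

2.19 psu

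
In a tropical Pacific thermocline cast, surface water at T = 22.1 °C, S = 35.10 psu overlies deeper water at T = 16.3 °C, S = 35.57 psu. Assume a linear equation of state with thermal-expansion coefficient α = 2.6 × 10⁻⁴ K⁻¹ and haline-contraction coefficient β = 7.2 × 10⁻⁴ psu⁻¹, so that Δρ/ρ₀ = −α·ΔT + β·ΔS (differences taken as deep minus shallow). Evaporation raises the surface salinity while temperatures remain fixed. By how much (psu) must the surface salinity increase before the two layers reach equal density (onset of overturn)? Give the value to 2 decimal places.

Neutral buoyancy requires −α(T_deep − T_surf) + β(S_deep − S_surf′) = 0.
S_surf′ = S_deep − (α/β)·ΔT = 35.57 − (2.6 × 10⁻⁴/7.2 × 10⁻⁴)·(-5.8) = 37.6644 psu.
Increase required: 37.6644 − 35.10 = 2.5644 psu.

2.56 psu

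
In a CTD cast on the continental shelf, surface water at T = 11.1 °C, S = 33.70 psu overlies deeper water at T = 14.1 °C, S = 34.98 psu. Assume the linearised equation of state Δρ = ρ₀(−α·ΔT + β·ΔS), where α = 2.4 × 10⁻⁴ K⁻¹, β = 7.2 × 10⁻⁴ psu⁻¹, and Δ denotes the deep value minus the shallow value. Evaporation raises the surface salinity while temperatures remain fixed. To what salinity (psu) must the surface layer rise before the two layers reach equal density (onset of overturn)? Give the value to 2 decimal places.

33.98 psu

Neutral buoyancy requires −α(T_deep − T_surf) + β(S_deep − S_surf′) = 0.
S_surf′ = S_deep − (α/β)·ΔT = 34.98 − (2.4 × 10⁻⁴/7.2 × 10⁻⁴)·(+3.0) = 33.9800 psu.
Increase required: 33.9800 − 33.70 = 0.2800 psu.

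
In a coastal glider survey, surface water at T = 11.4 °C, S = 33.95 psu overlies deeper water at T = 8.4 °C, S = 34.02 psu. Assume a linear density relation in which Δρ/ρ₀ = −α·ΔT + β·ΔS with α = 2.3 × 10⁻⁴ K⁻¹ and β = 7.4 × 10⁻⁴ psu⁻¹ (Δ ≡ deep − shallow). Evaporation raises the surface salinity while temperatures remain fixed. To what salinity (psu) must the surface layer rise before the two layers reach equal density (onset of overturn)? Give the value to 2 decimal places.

Neutral buoyancy requires −α(T_deep − T_surf) + β(S_deep − S_surf′) = 0.
S_surf′ = S_deep − (α/β)·ΔT = 34.02 − (2.3 × 10⁻⁴/7.4 × 10⁻⁴)·(-3.0) = 34.9524 psu.
Increase required: 34.9524 − 33.95 = 1.0024 psu.

34.95 psu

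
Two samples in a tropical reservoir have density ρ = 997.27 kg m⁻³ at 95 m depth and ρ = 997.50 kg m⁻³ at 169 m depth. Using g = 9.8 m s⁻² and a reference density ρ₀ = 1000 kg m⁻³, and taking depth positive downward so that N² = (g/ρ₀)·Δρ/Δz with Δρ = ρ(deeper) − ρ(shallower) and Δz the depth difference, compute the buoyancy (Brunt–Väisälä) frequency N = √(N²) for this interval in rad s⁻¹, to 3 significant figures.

5.52 × 10⁻³ rad s⁻¹

Δρ = 997.50 − 997.27 = 0.23 kg m⁻³ over Δz = 169 − 95 = 74 m.
N² = (9.8/1000) × (0.23/74) = 3.0459 × 10⁻⁵ s⁻².
N = √(3.0459 × 10⁻⁵) = 5.5190 × 10⁻³ rad s⁻¹ ≈ 5.52 × 10⁻³ rad s⁻¹.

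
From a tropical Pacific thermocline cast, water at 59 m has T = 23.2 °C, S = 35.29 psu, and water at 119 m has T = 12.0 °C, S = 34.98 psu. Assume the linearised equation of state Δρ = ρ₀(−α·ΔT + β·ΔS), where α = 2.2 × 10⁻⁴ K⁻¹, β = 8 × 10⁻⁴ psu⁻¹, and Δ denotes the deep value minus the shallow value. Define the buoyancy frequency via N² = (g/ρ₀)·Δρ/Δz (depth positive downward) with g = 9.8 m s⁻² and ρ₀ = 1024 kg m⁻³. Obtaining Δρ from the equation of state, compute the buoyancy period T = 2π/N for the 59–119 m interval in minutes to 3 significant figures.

5.50 min

ΔT = -11.2 K, ΔS = -0.31 psu (deep − shallow).
Δρ/ρ₀ = −αΔT + βΔS = 2.464 × 10⁻³ − 2.48 × 10⁻⁴ = 2.216 × 10⁻³, so Δρ ≈ 2.269 kg m⁻³.
N² = (g/ρ₀)·Δρ/Δz = g·(Δρ/ρ₀)/Δz = 9.8 × 2.216 × 10⁻³ / 60 = 3.6195 × 10⁻⁴ s⁻².
N = √(3.6195 × 10⁻⁴) = 0.019025 rad s⁻¹ → T = 2π/N = 330.26 s = 5.5043 min ≈ 5.50 min.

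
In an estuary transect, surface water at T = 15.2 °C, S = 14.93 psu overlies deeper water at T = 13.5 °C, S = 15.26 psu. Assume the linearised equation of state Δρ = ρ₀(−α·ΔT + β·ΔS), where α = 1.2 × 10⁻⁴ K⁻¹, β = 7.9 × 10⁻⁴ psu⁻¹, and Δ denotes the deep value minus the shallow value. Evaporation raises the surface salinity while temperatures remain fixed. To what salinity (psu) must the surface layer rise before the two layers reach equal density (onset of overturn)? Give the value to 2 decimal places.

15.52 psu

Neutral buoyancy requires −α(T_deep − T_surf) + β(S_deep − S_surf′) = 0.
S_surf′ = S_deep − (α/β)·ΔT = 15.26 − (1.2 × 10⁻⁴/7.9 × 10⁻⁴)·(-1.7) = 15.5182 psu.
Increase required: 15.5182 − 14.93 = 0.5882 psu.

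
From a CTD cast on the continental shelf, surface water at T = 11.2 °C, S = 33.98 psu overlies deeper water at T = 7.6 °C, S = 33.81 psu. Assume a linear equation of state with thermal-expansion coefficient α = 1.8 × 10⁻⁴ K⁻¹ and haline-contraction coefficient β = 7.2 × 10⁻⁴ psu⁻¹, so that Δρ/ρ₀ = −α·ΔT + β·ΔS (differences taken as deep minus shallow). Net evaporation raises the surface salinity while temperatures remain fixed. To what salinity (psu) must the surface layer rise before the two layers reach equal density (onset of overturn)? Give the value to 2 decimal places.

34.71 psu

Neutral buoyancy requires −α(T_deep − T_surf) + β(S_deep − S_surf′) = 0.
S_surf′ = S_deep − (α/β)·ΔT = 33.81 − (1.8 × 10⁻⁴/7.2 × 10⁻⁴)·(-3.6) = 34.7100 psu.
Increase required: 34.7100 − 33.98 = 0.7300 psu.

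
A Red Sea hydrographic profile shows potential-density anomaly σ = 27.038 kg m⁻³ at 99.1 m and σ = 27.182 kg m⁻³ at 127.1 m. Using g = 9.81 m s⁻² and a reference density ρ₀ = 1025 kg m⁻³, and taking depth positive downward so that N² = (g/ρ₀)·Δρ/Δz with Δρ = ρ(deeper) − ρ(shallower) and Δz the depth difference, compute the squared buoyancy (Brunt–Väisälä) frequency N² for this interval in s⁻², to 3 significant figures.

Δρ = 1027.182 − 1027.038 = 0.144 kg m⁻³ over Δz = 127.1 − 99.1 = 28 m.
N² = (9.81/1025) × (0.144/28) = 4.9221 × 10⁻⁵ s⁻² ≈ 4.92 × 10⁻⁵ s⁻².

4.92 × 10⁻⁵ s⁻²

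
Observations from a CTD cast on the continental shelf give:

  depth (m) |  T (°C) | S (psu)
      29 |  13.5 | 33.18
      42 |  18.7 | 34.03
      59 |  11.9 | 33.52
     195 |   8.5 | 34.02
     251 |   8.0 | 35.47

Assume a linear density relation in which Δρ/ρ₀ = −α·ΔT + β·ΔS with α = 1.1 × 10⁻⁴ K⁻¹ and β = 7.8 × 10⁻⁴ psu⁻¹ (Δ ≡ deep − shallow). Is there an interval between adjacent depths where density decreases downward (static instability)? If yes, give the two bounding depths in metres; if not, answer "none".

Evaluate Δρ/ρ₀ = −αΔT + βΔS across each adjacent pair:
  29–42 m: −αΔT+βΔS = −(1.1 × 10⁻⁴)(+5.2)+(7.8 × 10⁻⁴)(+0.85) = 9.1 × 10⁻⁵ → stable
  42–59 m: −αΔT+βΔS = −(1.1 × 10⁻⁴)(-6.8)+(7.8 × 10⁻⁴)(-0.51) = 3.5 × 10⁻⁴ → stable
  59–195 m: −αΔT+βΔS = −(1.1 × 10⁻⁴)(-3.4)+(7.8 × 10⁻⁴)(+0.50) = 7.6 × 10⁻⁴ → stable
  195–251 m: −αΔT+βΔS = −(1.1 × 10⁻⁴)(-0.5)+(7.8 × 10⁻⁴)(+1.45) = 1.2 × 10⁻³ → stable
Every interval has Δρ > 0: the column is stably stratified throughout.

none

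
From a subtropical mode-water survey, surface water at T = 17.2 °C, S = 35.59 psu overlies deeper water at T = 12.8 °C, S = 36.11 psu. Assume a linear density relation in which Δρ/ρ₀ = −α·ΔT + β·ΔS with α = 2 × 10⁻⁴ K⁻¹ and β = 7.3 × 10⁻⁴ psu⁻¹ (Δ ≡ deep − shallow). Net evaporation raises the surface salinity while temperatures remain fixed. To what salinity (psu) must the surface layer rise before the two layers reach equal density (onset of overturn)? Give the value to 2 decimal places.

Neutral buoyancy requires −α(T_deep − T_surf) + β(S_deep − S_surf′) = 0.
S_surf′ = S_deep − (α/β)·ΔT = 36.11 − (2 × 10⁻⁴/7.3 × 10⁻⁴)·(-4.4) = 37.3155 psu.
Increase required: 37.3155 − 35.59 = 1.7255 psu.

37.32 psu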